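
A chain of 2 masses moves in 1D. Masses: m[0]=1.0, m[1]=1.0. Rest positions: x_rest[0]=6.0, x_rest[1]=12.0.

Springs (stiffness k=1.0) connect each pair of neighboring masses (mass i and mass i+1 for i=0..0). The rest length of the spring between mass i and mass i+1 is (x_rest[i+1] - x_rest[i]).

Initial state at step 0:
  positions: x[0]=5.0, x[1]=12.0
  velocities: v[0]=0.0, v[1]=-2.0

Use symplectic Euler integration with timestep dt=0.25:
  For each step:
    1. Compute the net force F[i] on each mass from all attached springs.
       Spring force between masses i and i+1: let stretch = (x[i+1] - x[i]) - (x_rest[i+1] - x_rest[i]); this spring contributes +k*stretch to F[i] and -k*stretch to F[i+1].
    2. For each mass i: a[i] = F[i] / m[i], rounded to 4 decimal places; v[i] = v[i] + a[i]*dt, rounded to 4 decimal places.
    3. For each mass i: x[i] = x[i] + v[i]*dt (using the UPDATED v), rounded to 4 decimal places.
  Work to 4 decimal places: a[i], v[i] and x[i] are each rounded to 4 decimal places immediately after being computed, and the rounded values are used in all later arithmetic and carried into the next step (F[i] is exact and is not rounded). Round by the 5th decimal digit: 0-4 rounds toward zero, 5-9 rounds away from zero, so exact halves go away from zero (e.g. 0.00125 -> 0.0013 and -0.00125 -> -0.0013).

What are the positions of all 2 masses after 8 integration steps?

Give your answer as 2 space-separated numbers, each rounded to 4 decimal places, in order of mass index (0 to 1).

Step 0: x=[5.0000 12.0000] v=[0.0000 -2.0000]
Step 1: x=[5.0625 11.4375] v=[0.2500 -2.2500]
Step 2: x=[5.1485 10.8516] v=[0.3438 -2.3438]
Step 3: x=[5.2159 10.2842] v=[0.2696 -2.2696]
Step 4: x=[5.2251 9.7750] v=[0.0367 -2.0367]
Step 5: x=[5.1437 9.3565] v=[-0.3258 -1.6742]
Step 6: x=[4.9506 9.0497] v=[-0.7726 -1.2274]
Step 7: x=[4.6387 8.8617] v=[-1.2478 -0.7522]
Step 8: x=[4.2157 8.7847] v=[-1.6921 -0.3080]

Answer: 4.2157 8.7847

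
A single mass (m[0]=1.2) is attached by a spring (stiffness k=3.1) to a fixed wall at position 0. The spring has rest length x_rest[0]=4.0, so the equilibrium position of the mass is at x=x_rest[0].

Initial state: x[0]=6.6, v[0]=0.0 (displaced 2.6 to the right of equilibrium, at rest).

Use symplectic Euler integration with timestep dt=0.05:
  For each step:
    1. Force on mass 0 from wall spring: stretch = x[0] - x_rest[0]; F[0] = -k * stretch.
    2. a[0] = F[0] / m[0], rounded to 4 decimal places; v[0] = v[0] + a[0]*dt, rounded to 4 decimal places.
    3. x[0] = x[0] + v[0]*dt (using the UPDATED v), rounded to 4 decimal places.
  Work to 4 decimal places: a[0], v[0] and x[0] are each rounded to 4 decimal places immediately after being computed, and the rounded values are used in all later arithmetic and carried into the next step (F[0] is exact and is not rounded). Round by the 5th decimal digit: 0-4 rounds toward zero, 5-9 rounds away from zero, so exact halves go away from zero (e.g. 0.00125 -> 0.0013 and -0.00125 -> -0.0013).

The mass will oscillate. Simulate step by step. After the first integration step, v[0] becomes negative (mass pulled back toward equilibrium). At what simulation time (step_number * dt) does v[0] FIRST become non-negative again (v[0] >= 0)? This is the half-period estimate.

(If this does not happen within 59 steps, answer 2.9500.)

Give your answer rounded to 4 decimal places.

Answer: 2.0000

Derivation:
Step 0: x=[6.6000] v=[0.0000]
Step 1: x=[6.5832] v=[-0.3358]
Step 2: x=[6.5497] v=[-0.6695]
Step 3: x=[6.4998] v=[-0.9988]
Step 4: x=[6.4337] v=[-1.3217]
Step 5: x=[6.3519] v=[-1.6361]
Step 6: x=[6.2549] v=[-1.9399]
Step 7: x=[6.1433] v=[-2.2312]
Step 8: x=[6.0179] v=[-2.5080]
Step 9: x=[5.8795] v=[-2.7686]
Step 10: x=[5.7289] v=[-3.0114]
Step 11: x=[5.5672] v=[-3.2347]
Step 12: x=[5.3953] v=[-3.4371]
Step 13: x=[5.2144] v=[-3.6173]
Step 14: x=[5.0257] v=[-3.7742]
Step 15: x=[4.8304] v=[-3.9067]
Step 16: x=[4.6297] v=[-4.0140]
Step 17: x=[4.4249] v=[-4.0953]
Step 18: x=[4.2174] v=[-4.1502]
Step 19: x=[4.0085] v=[-4.1783]
Step 20: x=[3.7995] v=[-4.1794]
Step 21: x=[3.5918] v=[-4.1535]
Step 22: x=[3.3868] v=[-4.1008]
Step 23: x=[3.1857] v=[-4.0216]
Step 24: x=[2.9899] v=[-3.9164]
Step 25: x=[2.8006] v=[-3.7859]
Step 26: x=[2.6191] v=[-3.6310]
Step 27: x=[2.4465] v=[-3.4526]
Step 28: x=[2.2839] v=[-3.2519]
Step 29: x=[2.1324] v=[-3.0302]
Step 30: x=[1.9930] v=[-2.7890]
Step 31: x=[1.8665] v=[-2.5298]
Step 32: x=[1.7538] v=[-2.2542]
Step 33: x=[1.6556] v=[-1.9641]
Step 34: x=[1.5725] v=[-1.6613]
Step 35: x=[1.5051] v=[-1.3478]
Step 36: x=[1.4538] v=[-1.0255]
Step 37: x=[1.4190] v=[-0.6966]
Step 38: x=[1.4008] v=[-0.3632]
Step 39: x=[1.3994] v=[-0.0275]
Step 40: x=[1.4148] v=[0.3084]
First v>=0 after going negative at step 40, time=2.0000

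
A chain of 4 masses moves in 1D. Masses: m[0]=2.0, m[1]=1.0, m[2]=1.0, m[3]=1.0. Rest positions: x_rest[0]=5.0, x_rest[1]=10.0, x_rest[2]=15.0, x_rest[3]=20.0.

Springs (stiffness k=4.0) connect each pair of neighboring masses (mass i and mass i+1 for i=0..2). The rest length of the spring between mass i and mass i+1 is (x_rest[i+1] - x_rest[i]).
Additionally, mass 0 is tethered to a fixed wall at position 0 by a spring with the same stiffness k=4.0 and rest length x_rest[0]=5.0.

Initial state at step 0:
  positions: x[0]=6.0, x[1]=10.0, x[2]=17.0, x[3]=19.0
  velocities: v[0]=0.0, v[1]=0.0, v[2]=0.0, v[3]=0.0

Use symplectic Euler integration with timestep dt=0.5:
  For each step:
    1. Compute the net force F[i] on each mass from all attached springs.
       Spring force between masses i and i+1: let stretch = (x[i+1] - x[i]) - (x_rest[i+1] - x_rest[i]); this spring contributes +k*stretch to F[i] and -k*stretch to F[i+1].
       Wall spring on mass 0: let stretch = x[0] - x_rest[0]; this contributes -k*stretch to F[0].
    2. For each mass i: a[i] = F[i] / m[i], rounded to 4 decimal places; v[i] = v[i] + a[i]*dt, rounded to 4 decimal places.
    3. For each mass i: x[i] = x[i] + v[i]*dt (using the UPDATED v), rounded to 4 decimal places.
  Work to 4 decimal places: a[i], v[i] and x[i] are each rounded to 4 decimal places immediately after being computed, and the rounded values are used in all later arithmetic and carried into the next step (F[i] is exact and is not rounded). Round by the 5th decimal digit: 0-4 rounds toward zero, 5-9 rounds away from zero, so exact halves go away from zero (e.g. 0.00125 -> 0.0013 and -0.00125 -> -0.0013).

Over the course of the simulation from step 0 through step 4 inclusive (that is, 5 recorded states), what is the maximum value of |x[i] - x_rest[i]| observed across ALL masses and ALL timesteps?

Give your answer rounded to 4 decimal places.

Answer: 3.0000

Derivation:
Step 0: x=[6.0000 10.0000 17.0000 19.0000] v=[0.0000 0.0000 0.0000 0.0000]
Step 1: x=[5.0000 13.0000 12.0000 22.0000] v=[-2.0000 6.0000 -10.0000 6.0000]
Step 2: x=[5.5000 7.0000 18.0000 20.0000] v=[1.0000 -12.0000 12.0000 -4.0000]
Step 3: x=[4.0000 10.5000 15.0000 21.0000] v=[-3.0000 7.0000 -6.0000 2.0000]
Step 4: x=[3.7500 12.0000 13.5000 21.0000] v=[-0.5000 3.0000 -3.0000 0.0000]
Max displacement = 3.0000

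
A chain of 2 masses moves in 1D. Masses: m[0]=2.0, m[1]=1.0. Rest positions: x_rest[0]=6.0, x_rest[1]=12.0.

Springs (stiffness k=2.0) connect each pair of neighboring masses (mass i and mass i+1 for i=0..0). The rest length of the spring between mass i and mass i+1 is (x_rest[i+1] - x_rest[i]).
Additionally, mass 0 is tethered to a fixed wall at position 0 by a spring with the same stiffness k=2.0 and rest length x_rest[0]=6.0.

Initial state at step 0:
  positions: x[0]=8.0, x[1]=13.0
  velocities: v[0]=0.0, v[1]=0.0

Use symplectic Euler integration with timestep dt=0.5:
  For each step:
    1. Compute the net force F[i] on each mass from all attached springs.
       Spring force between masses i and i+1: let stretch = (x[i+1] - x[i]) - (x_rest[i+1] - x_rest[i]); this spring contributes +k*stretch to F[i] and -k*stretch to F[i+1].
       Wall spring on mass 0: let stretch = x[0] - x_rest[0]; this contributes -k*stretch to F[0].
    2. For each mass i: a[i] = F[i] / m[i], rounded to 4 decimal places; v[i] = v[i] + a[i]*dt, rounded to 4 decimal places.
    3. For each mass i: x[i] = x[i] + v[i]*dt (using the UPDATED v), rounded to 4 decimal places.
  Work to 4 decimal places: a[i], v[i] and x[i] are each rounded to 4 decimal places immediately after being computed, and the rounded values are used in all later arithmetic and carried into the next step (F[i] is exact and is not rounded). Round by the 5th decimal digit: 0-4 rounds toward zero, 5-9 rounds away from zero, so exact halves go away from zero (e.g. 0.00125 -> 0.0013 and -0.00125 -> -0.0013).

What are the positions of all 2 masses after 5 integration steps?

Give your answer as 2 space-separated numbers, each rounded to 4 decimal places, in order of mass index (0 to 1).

Step 0: x=[8.0000 13.0000] v=[0.0000 0.0000]
Step 1: x=[7.2500 13.5000] v=[-1.5000 1.0000]
Step 2: x=[6.2500 13.8750] v=[-2.0000 0.7500]
Step 3: x=[5.5938 13.4375] v=[-1.3125 -0.8750]
Step 4: x=[5.5000 12.0782] v=[-0.1876 -2.7187]
Step 5: x=[5.6758 10.4298] v=[0.3515 -3.2969]

Answer: 5.6758 10.4298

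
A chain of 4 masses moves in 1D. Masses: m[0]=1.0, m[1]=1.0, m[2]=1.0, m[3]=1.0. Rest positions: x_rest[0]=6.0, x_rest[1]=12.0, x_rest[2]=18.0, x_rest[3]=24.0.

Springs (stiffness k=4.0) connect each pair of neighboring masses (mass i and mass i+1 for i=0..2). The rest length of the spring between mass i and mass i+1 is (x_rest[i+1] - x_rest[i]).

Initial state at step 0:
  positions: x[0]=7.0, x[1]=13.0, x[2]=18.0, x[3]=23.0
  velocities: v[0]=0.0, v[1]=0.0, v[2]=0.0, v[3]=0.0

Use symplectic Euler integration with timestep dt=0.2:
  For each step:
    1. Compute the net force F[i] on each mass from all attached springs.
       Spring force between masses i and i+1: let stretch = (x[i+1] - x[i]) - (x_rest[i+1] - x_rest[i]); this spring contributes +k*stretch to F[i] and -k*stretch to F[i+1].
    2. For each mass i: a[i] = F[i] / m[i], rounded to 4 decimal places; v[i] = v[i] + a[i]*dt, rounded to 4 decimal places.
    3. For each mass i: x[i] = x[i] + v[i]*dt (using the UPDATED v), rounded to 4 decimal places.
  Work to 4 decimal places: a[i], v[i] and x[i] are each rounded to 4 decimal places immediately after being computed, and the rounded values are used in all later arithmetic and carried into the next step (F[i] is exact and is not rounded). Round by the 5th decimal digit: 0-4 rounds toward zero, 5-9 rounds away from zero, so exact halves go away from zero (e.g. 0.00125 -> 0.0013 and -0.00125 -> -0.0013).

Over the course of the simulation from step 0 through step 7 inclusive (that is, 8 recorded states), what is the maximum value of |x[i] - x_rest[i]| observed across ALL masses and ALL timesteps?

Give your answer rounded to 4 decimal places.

Answer: 1.0797

Derivation:
Step 0: x=[7.0000 13.0000 18.0000 23.0000] v=[0.0000 0.0000 0.0000 0.0000]
Step 1: x=[7.0000 12.8400 18.0000 23.1600] v=[0.0000 -0.8000 0.0000 0.8000]
Step 2: x=[6.9744 12.5712 18.0000 23.4544] v=[-0.1280 -1.3440 0.0000 1.4720]
Step 3: x=[6.8843 12.2755 18.0041 23.8361] v=[-0.4506 -1.4784 0.0205 1.9085]
Step 4: x=[6.6968 12.0338 18.0247 24.2447] v=[-0.9376 -1.2085 0.1032 2.0429]
Step 5: x=[6.4032 11.8967 18.0820 24.6181] v=[-1.4680 -0.6854 0.2865 1.8669]
Step 6: x=[6.0286 11.8703 18.1954 24.9057] v=[-1.8732 -0.1320 0.5671 1.4380]
Step 7: x=[5.6286 11.9212 18.3705 25.0797] v=[-1.9998 0.2547 0.8753 0.8698]
Max displacement = 1.0797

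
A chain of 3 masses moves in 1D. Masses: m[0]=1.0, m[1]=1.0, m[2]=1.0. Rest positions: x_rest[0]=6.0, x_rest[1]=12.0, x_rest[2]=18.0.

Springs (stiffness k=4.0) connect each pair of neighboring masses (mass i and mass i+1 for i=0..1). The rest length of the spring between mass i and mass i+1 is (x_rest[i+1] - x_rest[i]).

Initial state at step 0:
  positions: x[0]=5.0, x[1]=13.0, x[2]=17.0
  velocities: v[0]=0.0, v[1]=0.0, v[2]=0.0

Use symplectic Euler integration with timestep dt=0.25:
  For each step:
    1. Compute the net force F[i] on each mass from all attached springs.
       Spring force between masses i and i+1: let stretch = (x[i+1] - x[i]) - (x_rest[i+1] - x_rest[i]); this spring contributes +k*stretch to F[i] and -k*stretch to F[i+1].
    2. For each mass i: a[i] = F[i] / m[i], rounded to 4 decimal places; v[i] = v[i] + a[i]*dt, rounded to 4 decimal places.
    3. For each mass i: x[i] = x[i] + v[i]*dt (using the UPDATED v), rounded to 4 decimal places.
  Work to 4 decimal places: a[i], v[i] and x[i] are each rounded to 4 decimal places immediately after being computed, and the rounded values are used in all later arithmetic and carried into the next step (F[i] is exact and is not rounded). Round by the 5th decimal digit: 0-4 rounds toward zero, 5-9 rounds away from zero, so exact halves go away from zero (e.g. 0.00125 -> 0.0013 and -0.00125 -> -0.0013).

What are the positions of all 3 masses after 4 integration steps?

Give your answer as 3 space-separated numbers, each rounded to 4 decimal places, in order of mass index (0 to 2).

Step 0: x=[5.0000 13.0000 17.0000] v=[0.0000 0.0000 0.0000]
Step 1: x=[5.5000 12.0000 17.5000] v=[2.0000 -4.0000 2.0000]
Step 2: x=[6.1250 10.7500 18.1250] v=[2.5000 -5.0000 2.5000]
Step 3: x=[6.4063 10.1875 18.4063] v=[1.1250 -2.2500 1.1250]
Step 4: x=[6.1329 10.7344 18.1329] v=[-1.0938 2.1876 -1.0938]

Answer: 6.1329 10.7344 18.1329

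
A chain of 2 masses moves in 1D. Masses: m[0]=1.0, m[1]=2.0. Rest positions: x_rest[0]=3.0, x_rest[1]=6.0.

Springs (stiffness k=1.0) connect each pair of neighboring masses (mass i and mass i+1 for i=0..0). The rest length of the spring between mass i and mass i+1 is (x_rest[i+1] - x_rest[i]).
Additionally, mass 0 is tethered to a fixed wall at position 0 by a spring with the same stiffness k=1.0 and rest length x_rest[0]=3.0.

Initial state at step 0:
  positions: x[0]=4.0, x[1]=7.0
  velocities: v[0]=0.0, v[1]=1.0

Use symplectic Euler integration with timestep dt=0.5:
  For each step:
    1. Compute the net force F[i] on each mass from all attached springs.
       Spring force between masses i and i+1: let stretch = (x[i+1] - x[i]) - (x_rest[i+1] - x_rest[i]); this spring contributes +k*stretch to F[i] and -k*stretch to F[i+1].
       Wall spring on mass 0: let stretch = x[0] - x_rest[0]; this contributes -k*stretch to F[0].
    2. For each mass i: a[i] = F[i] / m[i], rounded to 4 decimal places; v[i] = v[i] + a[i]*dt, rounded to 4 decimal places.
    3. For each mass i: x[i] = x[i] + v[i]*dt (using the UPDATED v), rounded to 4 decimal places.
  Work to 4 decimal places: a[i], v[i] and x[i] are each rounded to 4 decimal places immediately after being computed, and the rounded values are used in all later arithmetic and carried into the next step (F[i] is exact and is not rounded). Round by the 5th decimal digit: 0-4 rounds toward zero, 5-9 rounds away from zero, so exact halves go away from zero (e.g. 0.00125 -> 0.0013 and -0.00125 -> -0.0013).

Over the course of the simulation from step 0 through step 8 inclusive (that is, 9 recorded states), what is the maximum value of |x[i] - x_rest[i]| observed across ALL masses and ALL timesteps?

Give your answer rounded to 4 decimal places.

Answer: 2.1598

Derivation:
Step 0: x=[4.0000 7.0000] v=[0.0000 1.0000]
Step 1: x=[3.7500 7.5000] v=[-0.5000 1.0000]
Step 2: x=[3.5000 7.9063] v=[-0.5000 0.8125]
Step 3: x=[3.4766 8.1368] v=[-0.0469 0.4609]
Step 4: x=[3.7491 8.1598] v=[0.5449 0.0459]
Step 5: x=[4.1870 8.0064] v=[0.8757 -0.3068]
Step 6: x=[4.5330 7.7506] v=[0.6919 -0.5117]
Step 7: x=[4.5501 7.4676] v=[0.0342 -0.5661]
Step 8: x=[4.1591 7.1949] v=[-0.7821 -0.5455]
Max displacement = 2.1598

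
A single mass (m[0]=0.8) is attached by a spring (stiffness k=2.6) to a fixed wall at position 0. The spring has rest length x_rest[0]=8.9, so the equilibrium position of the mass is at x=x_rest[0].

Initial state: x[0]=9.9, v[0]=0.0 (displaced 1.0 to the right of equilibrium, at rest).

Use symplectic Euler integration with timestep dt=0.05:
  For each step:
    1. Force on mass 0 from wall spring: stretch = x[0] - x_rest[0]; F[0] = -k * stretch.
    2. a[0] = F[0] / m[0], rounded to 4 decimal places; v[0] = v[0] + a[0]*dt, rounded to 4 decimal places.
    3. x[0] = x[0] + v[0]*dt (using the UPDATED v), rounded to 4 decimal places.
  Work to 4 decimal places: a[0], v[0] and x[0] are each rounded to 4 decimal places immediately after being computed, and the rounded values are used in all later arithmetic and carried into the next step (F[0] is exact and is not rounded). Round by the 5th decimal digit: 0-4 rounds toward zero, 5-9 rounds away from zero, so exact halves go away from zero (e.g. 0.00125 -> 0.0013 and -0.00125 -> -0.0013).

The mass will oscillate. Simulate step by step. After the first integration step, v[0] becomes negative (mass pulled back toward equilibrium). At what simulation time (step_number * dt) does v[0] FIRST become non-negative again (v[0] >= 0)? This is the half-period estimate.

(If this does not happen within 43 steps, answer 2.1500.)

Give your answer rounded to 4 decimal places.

Answer: 1.7500

Derivation:
Step 0: x=[9.9000] v=[0.0000]
Step 1: x=[9.8919] v=[-0.1625]
Step 2: x=[9.8757] v=[-0.3237]
Step 3: x=[9.8516] v=[-0.4823]
Step 4: x=[9.8198] v=[-0.6369]
Step 5: x=[9.7805] v=[-0.7864]
Step 6: x=[9.7340] v=[-0.9295]
Step 7: x=[9.6808] v=[-1.0650]
Step 8: x=[9.6212] v=[-1.1919]
Step 9: x=[9.5557] v=[-1.3091]
Step 10: x=[9.4849] v=[-1.4157]
Step 11: x=[9.4094] v=[-1.5107]
Step 12: x=[9.3297] v=[-1.5935]
Step 13: x=[9.2465] v=[-1.6633]
Step 14: x=[9.1605] v=[-1.7196]
Step 15: x=[9.0724] v=[-1.7619]
Step 16: x=[8.9829] v=[-1.7899]
Step 17: x=[8.8927] v=[-1.8034]
Step 18: x=[8.8026] v=[-1.8022]
Step 19: x=[8.7133] v=[-1.7864]
Step 20: x=[8.6255] v=[-1.7561]
Step 21: x=[8.5399] v=[-1.7115]
Step 22: x=[8.4573] v=[-1.6530]
Step 23: x=[8.3782] v=[-1.5811]
Step 24: x=[8.3034] v=[-1.4963]
Step 25: x=[8.2334] v=[-1.3994]
Step 26: x=[8.1688] v=[-1.2911]
Step 27: x=[8.1102] v=[-1.1723]
Step 28: x=[8.0580] v=[-1.0440]
Step 29: x=[8.0126] v=[-0.9072]
Step 30: x=[7.9745] v=[-0.7630]
Step 31: x=[7.9439] v=[-0.6126]
Step 32: x=[7.9210] v=[-0.4572]
Step 33: x=[7.9061] v=[-0.2981]
Step 34: x=[7.8993] v=[-0.1366]
Step 35: x=[7.9006] v=[0.0260]
First v>=0 after going negative at step 35, time=1.7500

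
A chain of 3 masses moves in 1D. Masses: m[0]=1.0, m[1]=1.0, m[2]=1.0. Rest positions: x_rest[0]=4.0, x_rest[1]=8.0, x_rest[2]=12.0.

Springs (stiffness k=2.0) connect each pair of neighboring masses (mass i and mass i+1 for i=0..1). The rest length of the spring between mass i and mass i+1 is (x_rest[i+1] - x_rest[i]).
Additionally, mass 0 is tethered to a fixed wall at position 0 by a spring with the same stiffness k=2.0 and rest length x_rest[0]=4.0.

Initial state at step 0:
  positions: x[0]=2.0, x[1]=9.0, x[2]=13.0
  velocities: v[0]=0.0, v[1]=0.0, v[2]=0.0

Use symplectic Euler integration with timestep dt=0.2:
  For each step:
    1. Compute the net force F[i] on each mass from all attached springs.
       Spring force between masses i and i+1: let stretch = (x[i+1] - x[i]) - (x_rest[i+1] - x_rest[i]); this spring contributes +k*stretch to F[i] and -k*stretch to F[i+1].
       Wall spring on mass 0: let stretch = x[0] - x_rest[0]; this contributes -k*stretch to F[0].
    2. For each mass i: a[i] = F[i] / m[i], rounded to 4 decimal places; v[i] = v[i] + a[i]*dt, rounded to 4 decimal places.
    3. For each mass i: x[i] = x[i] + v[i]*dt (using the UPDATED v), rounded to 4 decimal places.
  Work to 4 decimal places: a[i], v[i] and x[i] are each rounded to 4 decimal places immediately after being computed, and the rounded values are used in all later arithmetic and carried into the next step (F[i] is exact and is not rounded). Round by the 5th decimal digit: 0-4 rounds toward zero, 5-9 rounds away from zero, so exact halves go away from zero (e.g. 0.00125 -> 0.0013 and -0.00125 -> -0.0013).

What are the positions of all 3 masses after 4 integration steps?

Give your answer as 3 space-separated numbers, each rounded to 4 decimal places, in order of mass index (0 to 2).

Answer: 4.8800 7.5250 12.7601

Derivation:
Step 0: x=[2.0000 9.0000 13.0000] v=[0.0000 0.0000 0.0000]
Step 1: x=[2.4000 8.7600 13.0000] v=[2.0000 -1.2000 0.0000]
Step 2: x=[3.1168 8.3504 12.9808] v=[3.5840 -2.0480 -0.0960]
Step 3: x=[4.0029 7.8925 12.9112] v=[4.4307 -2.2893 -0.3482]
Step 4: x=[4.8800 7.5250 12.7601] v=[4.3854 -1.8377 -0.7557]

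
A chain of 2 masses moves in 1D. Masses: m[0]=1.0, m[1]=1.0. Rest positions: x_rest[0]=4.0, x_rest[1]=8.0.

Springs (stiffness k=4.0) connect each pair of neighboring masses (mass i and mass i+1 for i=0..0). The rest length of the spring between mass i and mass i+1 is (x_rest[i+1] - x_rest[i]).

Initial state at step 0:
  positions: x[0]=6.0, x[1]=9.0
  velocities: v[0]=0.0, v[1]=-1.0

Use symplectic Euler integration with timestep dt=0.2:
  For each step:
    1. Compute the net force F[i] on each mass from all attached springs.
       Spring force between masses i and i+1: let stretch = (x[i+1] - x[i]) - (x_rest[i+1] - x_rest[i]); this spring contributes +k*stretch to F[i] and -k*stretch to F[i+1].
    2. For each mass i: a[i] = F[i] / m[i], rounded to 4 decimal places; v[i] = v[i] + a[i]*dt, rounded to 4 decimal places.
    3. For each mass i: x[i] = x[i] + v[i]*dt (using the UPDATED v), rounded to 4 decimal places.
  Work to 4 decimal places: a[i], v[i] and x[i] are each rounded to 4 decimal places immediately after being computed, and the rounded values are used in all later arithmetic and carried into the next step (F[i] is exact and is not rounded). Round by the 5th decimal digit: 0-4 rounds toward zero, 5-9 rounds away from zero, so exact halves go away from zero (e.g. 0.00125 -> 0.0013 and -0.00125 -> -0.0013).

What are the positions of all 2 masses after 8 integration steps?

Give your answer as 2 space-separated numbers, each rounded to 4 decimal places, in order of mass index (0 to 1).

Step 0: x=[6.0000 9.0000] v=[0.0000 -1.0000]
Step 1: x=[5.8400 8.9600] v=[-0.8000 -0.2000]
Step 2: x=[5.5392 9.0608] v=[-1.5040 0.5040]
Step 3: x=[5.1619 9.2381] v=[-1.8867 0.8867]
Step 4: x=[4.7968 9.4032] v=[-1.8257 0.8257]
Step 5: x=[4.5287 9.4713] v=[-1.3406 0.3406]
Step 6: x=[4.4114 9.3886] v=[-0.5865 -0.4135]
Step 7: x=[4.4505 9.1495] v=[0.1953 -1.1953]
Step 8: x=[4.6014 8.7986] v=[0.7545 -1.7545]

Answer: 4.6014 8.7986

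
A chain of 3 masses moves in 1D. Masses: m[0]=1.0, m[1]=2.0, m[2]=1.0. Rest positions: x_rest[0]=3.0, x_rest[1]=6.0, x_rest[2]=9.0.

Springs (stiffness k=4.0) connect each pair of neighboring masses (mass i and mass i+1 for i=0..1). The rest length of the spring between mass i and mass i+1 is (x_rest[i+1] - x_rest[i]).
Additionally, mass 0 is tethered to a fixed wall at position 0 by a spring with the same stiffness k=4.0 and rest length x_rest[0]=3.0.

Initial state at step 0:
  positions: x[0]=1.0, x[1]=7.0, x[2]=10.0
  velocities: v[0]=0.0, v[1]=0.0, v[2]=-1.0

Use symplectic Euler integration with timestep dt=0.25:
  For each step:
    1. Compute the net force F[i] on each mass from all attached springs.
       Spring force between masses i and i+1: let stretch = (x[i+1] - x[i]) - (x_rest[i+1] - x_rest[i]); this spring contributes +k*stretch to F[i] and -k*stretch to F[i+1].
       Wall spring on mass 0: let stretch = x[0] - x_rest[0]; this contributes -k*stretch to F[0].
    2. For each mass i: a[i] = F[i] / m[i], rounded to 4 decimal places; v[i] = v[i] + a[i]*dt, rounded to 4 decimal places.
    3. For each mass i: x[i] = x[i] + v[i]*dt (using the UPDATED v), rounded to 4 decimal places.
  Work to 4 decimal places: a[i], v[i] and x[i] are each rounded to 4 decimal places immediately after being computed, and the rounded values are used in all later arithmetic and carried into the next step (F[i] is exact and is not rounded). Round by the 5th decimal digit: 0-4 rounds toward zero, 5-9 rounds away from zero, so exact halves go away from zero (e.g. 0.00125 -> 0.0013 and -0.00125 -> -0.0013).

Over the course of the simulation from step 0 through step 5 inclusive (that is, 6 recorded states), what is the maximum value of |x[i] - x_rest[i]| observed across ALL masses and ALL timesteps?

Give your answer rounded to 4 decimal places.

Step 0: x=[1.0000 7.0000 10.0000] v=[0.0000 0.0000 -1.0000]
Step 1: x=[2.2500 6.6250 9.7500] v=[5.0000 -1.5000 -1.0000]
Step 2: x=[4.0313 6.0938 9.4688] v=[7.1250 -2.1250 -1.1250]
Step 3: x=[5.3204 5.7266 9.0938] v=[5.1562 -1.4688 -1.5000]
Step 4: x=[5.3809 5.7295 8.6270] v=[0.2420 0.0117 -1.8672]
Step 5: x=[4.1833 6.0511 8.1858] v=[-4.7903 1.2862 -1.7647]
Max displacement = 2.3809

Answer: 2.3809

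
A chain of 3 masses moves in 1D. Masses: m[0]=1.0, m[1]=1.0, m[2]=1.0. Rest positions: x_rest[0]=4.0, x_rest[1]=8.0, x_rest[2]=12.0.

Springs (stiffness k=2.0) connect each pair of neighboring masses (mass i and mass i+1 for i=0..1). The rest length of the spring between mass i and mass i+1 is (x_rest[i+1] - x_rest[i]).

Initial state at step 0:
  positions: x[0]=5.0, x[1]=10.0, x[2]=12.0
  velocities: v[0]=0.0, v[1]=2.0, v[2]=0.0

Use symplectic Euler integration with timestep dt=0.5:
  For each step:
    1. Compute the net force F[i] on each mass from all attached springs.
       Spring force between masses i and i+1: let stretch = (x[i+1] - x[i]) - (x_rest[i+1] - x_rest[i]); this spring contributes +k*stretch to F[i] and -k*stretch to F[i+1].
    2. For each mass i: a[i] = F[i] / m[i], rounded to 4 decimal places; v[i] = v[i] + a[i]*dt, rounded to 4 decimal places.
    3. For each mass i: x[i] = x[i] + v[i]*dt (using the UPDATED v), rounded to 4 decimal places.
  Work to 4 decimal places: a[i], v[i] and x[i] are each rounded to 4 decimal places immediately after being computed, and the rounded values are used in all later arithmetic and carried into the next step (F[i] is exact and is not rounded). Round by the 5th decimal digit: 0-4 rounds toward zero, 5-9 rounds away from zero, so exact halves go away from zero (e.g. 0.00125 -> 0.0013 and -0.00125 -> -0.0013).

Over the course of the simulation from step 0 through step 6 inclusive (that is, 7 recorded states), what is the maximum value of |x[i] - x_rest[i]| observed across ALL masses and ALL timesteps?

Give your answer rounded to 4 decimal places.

Step 0: x=[5.0000 10.0000 12.0000] v=[0.0000 2.0000 0.0000]
Step 1: x=[5.5000 9.5000 13.0000] v=[1.0000 -1.0000 2.0000]
Step 2: x=[6.0000 8.7500 14.2500] v=[1.0000 -1.5000 2.5000]
Step 3: x=[5.8750 9.3750 14.7500] v=[-0.2500 1.2500 1.0000]
Step 4: x=[5.5000 10.9375 14.5625] v=[-0.7500 3.1250 -0.3750]
Step 5: x=[5.8438 11.5938 14.5625] v=[0.6875 1.3125 0.0000]
Step 6: x=[7.0626 10.8594 15.0782] v=[2.4375 -1.4688 1.0313]
Max displacement = 3.5938

Answer: 3.5938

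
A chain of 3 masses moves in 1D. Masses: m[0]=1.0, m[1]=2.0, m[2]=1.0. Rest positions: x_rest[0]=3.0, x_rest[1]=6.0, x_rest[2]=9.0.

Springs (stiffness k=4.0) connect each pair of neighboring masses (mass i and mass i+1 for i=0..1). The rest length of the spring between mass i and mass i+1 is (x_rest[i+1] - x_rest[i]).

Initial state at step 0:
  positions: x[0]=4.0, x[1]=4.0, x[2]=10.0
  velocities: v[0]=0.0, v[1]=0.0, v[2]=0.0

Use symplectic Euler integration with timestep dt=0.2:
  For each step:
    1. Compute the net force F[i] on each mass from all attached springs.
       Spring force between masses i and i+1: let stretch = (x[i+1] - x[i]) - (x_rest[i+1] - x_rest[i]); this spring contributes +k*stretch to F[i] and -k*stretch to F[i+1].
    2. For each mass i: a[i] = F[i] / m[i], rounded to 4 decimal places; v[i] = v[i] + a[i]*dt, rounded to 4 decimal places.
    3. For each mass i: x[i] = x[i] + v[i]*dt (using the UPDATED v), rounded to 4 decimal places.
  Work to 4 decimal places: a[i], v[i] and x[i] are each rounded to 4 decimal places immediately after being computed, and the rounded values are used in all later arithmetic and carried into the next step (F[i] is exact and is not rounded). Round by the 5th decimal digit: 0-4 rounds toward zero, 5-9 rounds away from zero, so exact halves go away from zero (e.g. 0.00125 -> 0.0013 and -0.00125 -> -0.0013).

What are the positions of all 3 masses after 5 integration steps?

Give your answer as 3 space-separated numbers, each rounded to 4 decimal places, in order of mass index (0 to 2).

Answer: 0.9362 7.0638 6.9362

Derivation:
Step 0: x=[4.0000 4.0000 10.0000] v=[0.0000 0.0000 0.0000]
Step 1: x=[3.5200 4.4800 9.5200] v=[-2.4000 2.4000 -2.4000]
Step 2: x=[2.7136 5.2864 8.7136] v=[-4.0320 4.0320 -4.0320]
Step 3: x=[1.8388 6.1612 7.8388] v=[-4.3738 4.3738 -4.3738]
Step 4: x=[1.1756 6.8244 7.1756] v=[-3.3159 3.3159 -3.3159]
Step 5: x=[0.9362 7.0638 6.9362] v=[-1.1969 1.1969 -1.1969]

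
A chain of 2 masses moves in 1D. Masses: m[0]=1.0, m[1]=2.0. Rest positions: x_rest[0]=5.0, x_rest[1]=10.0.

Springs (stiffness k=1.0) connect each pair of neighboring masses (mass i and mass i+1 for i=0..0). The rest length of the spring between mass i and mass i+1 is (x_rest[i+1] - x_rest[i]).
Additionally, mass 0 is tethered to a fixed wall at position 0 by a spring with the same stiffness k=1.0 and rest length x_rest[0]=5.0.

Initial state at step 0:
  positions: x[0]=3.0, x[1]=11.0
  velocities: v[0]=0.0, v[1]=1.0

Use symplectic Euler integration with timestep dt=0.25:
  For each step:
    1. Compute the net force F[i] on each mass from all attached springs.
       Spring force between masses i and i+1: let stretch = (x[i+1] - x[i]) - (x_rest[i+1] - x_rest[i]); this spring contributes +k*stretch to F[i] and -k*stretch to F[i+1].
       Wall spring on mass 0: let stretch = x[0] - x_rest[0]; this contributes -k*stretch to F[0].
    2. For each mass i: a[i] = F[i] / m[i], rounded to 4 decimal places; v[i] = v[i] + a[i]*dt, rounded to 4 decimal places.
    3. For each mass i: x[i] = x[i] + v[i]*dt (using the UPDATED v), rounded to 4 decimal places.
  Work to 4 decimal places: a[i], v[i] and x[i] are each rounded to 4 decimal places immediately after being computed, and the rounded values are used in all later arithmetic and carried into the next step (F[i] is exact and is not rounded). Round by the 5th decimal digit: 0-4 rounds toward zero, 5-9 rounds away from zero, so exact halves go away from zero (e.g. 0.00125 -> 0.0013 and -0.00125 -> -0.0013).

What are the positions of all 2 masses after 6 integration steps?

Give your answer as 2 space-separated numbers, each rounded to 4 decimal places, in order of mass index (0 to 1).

Step 0: x=[3.0000 11.0000] v=[0.0000 1.0000]
Step 1: x=[3.3125 11.1563] v=[1.2500 0.6250]
Step 2: x=[3.9082 11.2237] v=[2.3828 0.2695]
Step 3: x=[4.7169 11.2187] v=[3.2346 -0.0200]
Step 4: x=[5.6371 11.1668] v=[3.6808 -0.2077]
Step 5: x=[6.5506 11.0983] v=[3.6540 -0.2739]
Step 6: x=[7.3389 11.0440] v=[3.1533 -0.2174]

Answer: 7.3389 11.0440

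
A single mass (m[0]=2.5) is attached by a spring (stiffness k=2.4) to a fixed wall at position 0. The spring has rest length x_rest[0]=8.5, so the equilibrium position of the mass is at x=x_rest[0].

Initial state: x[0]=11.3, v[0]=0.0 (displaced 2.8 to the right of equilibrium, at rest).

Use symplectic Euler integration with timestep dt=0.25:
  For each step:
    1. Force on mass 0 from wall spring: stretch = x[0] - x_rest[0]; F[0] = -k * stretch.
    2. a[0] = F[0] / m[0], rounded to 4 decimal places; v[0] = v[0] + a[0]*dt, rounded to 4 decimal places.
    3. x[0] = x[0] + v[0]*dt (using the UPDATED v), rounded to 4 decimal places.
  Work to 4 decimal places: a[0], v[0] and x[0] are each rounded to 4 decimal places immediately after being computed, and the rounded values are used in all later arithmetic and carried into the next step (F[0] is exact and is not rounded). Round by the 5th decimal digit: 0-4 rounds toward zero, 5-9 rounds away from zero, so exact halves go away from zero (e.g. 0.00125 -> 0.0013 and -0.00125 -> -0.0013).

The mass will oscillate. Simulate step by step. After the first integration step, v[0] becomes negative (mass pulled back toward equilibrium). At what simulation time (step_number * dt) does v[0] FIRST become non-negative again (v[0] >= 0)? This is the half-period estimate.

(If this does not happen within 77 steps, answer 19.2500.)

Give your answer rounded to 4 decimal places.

Answer: 3.2500

Derivation:
Step 0: x=[11.3000] v=[0.0000]
Step 1: x=[11.1320] v=[-0.6720]
Step 2: x=[10.8061] v=[-1.3037]
Step 3: x=[10.3418] v=[-1.8572]
Step 4: x=[9.7670] v=[-2.2992]
Step 5: x=[9.1162] v=[-2.6033]
Step 6: x=[8.4284] v=[-2.7512]
Step 7: x=[7.7449] v=[-2.7340]
Step 8: x=[7.1067] v=[-2.5528]
Step 9: x=[6.5521] v=[-2.2184]
Step 10: x=[6.1144] v=[-1.7509]
Step 11: x=[5.8198] v=[-1.1784]
Step 12: x=[5.6860] v=[-0.5352]
Step 13: x=[5.7211] v=[0.1402]
First v>=0 after going negative at step 13, time=3.2500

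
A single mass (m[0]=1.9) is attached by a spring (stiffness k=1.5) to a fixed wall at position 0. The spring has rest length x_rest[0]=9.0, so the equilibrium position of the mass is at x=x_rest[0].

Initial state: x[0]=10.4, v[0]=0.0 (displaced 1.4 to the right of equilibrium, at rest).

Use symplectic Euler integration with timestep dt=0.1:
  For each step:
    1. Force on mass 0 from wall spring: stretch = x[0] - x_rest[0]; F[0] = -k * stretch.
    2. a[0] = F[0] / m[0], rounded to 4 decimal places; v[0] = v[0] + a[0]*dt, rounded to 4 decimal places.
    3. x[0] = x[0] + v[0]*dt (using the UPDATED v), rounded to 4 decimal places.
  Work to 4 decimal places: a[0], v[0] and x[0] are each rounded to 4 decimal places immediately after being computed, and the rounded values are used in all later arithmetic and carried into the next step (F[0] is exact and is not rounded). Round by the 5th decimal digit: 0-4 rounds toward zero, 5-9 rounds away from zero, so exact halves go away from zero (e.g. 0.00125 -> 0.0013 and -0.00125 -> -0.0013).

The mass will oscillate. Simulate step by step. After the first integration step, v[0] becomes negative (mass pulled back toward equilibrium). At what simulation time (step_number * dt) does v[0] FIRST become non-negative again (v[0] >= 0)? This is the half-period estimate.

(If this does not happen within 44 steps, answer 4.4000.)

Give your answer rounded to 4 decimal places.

Step 0: x=[10.4000] v=[0.0000]
Step 1: x=[10.3890] v=[-0.1105]
Step 2: x=[10.3670] v=[-0.2202]
Step 3: x=[10.3342] v=[-0.3281]
Step 4: x=[10.2909] v=[-0.4334]
Step 5: x=[10.2374] v=[-0.5353]
Step 6: x=[10.1741] v=[-0.6330]
Step 7: x=[10.1015] v=[-0.7257]
Step 8: x=[10.0202] v=[-0.8127]
Step 9: x=[9.9309] v=[-0.8932]
Step 10: x=[9.8342] v=[-0.9667]
Step 11: x=[9.7309] v=[-1.0326]
Step 12: x=[9.6219] v=[-1.0903]
Step 13: x=[9.5080] v=[-1.1394]
Step 14: x=[9.3901] v=[-1.1795]
Step 15: x=[9.2691] v=[-1.2103]
Step 16: x=[9.1460] v=[-1.2315]
Step 17: x=[9.0217] v=[-1.2430]
Step 18: x=[8.8972] v=[-1.2447]
Step 19: x=[8.7735] v=[-1.2366]
Step 20: x=[8.6516] v=[-1.2187]
Step 21: x=[8.5325] v=[-1.1912]
Step 22: x=[8.4171] v=[-1.1543]
Step 23: x=[8.3063] v=[-1.1083]
Step 24: x=[8.2010] v=[-1.0535]
Step 25: x=[8.1020] v=[-0.9904]
Step 26: x=[8.0101] v=[-0.9195]
Step 27: x=[7.9260] v=[-0.8414]
Step 28: x=[7.8503] v=[-0.7566]
Step 29: x=[7.7837] v=[-0.6658]
Step 30: x=[7.7267] v=[-0.5698]
Step 31: x=[7.6798] v=[-0.4693]
Step 32: x=[7.6433] v=[-0.3651]
Step 33: x=[7.6175] v=[-0.2580]
Step 34: x=[7.6026] v=[-0.1489]
Step 35: x=[7.5987] v=[-0.0386]
Step 36: x=[7.6059] v=[0.0720]
First v>=0 after going negative at step 36, time=3.6000

Answer: 3.6000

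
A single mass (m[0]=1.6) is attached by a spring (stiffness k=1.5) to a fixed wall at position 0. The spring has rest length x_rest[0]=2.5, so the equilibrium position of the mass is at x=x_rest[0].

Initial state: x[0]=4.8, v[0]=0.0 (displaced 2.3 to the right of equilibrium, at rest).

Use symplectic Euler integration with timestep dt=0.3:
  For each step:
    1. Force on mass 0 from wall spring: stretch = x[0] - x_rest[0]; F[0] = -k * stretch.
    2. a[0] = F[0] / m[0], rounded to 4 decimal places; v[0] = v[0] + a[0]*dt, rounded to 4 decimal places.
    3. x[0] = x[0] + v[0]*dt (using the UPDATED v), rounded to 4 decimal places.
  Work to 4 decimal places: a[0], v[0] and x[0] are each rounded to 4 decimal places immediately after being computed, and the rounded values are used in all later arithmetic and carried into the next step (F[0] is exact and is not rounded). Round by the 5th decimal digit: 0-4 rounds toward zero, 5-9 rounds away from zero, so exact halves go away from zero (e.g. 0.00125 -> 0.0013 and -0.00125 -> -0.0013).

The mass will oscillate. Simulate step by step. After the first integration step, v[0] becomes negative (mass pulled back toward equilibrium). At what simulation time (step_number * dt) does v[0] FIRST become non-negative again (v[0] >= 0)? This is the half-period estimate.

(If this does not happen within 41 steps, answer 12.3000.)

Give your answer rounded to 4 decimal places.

Step 0: x=[4.8000] v=[0.0000]
Step 1: x=[4.6059] v=[-0.6469]
Step 2: x=[4.2341] v=[-1.2392]
Step 3: x=[3.7160] v=[-1.7269]
Step 4: x=[3.0953] v=[-2.0689]
Step 5: x=[2.4244] v=[-2.2363]
Step 6: x=[1.7599] v=[-2.2150]
Step 7: x=[1.1578] v=[-2.0069]
Step 8: x=[0.6690] v=[-1.6294]
Step 9: x=[0.3347] v=[-1.1144]
Step 10: x=[0.1831] v=[-0.5054]
Step 11: x=[0.2270] v=[0.1462]
First v>=0 after going negative at step 11, time=3.3000

Answer: 3.3000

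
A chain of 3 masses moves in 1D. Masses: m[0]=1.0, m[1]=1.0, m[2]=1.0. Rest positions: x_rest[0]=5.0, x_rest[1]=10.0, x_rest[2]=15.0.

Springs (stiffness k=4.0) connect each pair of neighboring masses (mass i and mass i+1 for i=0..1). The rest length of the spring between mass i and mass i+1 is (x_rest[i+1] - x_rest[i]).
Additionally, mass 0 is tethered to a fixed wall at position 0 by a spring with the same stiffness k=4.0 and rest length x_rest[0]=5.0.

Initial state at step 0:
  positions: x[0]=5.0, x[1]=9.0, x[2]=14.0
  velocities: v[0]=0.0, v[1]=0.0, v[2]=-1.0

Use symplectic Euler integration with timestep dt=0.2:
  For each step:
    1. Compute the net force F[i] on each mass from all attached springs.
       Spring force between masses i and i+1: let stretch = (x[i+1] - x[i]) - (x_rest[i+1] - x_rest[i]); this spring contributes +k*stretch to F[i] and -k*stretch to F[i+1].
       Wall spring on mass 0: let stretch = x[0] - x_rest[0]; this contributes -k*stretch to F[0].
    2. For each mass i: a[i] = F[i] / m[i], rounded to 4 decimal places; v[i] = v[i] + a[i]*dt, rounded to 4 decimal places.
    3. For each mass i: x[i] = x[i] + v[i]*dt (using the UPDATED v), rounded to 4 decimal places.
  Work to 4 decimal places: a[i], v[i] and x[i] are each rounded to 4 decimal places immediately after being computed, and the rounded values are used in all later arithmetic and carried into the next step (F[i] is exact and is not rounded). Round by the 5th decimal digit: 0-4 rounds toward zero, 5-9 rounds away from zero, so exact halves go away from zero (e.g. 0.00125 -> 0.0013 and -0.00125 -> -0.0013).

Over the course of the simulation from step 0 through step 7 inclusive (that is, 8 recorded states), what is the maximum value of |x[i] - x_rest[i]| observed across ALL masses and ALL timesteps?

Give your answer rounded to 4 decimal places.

Answer: 1.3706

Derivation:
Step 0: x=[5.0000 9.0000 14.0000] v=[0.0000 0.0000 -1.0000]
Step 1: x=[4.8400 9.1600 13.8000] v=[-0.8000 0.8000 -1.0000]
Step 2: x=[4.5968 9.3712 13.6576] v=[-1.2160 1.0560 -0.7120]
Step 3: x=[4.3820 9.5043 13.6294] v=[-1.0739 0.6656 -0.1411]
Step 4: x=[4.2857 9.4779 13.7412] v=[-0.4817 -0.1322 0.5588]
Step 5: x=[4.3344 9.3028 13.9708] v=[0.2435 -0.8753 1.1482]
Step 6: x=[4.4845 9.0797 14.2536] v=[0.7507 -1.1156 1.4138]
Step 7: x=[4.6524 8.9492 14.5085] v=[0.8393 -0.6526 1.2747]
Max displacement = 1.3706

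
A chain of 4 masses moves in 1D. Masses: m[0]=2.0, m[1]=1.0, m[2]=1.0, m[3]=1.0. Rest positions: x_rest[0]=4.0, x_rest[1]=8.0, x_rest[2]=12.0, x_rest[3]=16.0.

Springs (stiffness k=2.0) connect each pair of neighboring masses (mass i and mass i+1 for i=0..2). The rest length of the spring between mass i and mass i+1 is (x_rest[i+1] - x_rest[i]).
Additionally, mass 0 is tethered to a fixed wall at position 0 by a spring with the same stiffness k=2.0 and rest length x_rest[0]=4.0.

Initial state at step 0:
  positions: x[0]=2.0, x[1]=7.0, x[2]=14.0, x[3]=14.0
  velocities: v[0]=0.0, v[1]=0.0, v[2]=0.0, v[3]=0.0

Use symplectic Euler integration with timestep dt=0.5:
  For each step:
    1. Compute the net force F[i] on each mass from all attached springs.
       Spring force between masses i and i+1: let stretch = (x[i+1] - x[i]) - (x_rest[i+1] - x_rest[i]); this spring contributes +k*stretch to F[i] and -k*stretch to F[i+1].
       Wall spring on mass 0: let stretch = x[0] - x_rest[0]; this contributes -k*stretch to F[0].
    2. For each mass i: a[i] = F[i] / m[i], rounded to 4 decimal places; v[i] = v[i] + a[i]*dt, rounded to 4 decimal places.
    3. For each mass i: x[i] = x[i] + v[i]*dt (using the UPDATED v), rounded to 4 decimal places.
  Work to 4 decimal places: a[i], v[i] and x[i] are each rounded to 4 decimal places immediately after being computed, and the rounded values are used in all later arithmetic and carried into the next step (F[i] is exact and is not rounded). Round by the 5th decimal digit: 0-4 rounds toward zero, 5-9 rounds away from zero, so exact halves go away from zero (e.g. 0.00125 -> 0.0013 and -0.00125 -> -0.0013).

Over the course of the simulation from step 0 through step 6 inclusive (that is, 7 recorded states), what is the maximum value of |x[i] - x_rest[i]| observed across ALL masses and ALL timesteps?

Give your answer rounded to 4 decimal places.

Step 0: x=[2.0000 7.0000 14.0000 14.0000] v=[0.0000 0.0000 0.0000 0.0000]
Step 1: x=[2.7500 8.0000 10.5000 16.0000] v=[1.5000 2.0000 -7.0000 4.0000]
Step 2: x=[4.1250 7.6250 8.5000 17.2500] v=[2.7500 -0.7500 -4.0000 2.5000]
Step 3: x=[5.3438 5.9375 10.4375 16.1250] v=[2.4375 -3.3750 3.8750 -2.2500]
Step 4: x=[5.3751 6.2032 12.9688 14.1563] v=[0.0625 0.5313 5.0625 -3.9375]
Step 5: x=[4.2696 9.4376 12.7110 13.5938] v=[-2.2110 6.4688 -0.5156 -1.1250]
Step 6: x=[3.3887 11.7247 11.2579 14.5899] v=[-1.7618 4.5742 -2.9062 1.9922]
Max displacement = 3.7247

Answer: 3.7247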